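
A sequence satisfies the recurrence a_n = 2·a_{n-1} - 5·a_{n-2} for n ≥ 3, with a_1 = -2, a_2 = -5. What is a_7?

-300

Compute successive terms:
a_3 = 0  a_4 = 25  a_5 = 50  a_6 = -25  a_7 = -300.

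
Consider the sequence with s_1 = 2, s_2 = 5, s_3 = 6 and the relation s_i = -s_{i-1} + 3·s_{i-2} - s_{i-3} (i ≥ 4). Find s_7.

2

Applying the relation repeatedly:
s_4 = 7;  s_5 = 6;  s_6 = 9;  s_7 = 2.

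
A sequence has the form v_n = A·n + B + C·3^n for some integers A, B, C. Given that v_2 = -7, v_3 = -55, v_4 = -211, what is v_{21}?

-31381059475

The three given values yield: 2A + B + 9C = -7; 3A + B + 27C = -55; 4A + B + 81C = -211.
Subtracting the first from the second: A + 18C = -48.
Subtracting the second from the third: A + 54C = -156.
Solving: C = -3, A = 6, then B = 8.
Therefore v_{21} = 126 + 8 + (-3)·10460353203 = -31381059475.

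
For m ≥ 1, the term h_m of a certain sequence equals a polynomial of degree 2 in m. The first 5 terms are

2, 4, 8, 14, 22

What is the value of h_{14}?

184

1st diffs: 2, 4, 6, 8.
2nd diffs: 2, 2, 2 (constant).
Newton forward-difference form: h_m = 2 + 2·C(m-1,1) + 2·C(m-1,2).
At m = 14: m-1 = 13, so h_{14} = 2 + 26 + 156 = 184.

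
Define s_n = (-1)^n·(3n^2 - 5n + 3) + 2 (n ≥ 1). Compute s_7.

(-1)^7 = -1; 3n^2 - 5n + 3 at n=7 is 115; so s_7 = -113.

-113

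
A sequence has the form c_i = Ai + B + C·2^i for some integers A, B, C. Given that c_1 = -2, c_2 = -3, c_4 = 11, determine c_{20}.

Write the equations: A + B + 2C = -2; 2A + B + 4C = -3; 4A + B + 16C = 11.
Subtracting the first from the second: A + 2C = -1.
Subtracting the second from the third: 2A + 12C = 14.
Solving: C = 2, A = -5, then B = -1.
Hence c_{20} = -5·20 + (-1) + 2·1048576 = 2097051.

2097051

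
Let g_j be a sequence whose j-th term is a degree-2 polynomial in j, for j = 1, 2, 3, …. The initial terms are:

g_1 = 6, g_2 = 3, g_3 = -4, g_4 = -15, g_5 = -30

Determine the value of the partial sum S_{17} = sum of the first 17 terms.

1st diffs: -3, -7, -11, -15.
2nd diffs: -4, -4, -4 (constant).
Newton forward-difference form: g_j = 6 + (-3)·C(j-1,1) + (-4)·C(j-1,2).
Continuing: …, -49, -72, -99, -130, …, g_{17} = -522.
Summing j = 1..17 (17 terms) gives -3026.

-3026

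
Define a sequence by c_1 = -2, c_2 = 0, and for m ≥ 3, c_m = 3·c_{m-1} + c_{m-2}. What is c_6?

Iterate the recurrence:
c_3 = -2, c_4 = -6, c_5 = -20, c_6 = -66.

-66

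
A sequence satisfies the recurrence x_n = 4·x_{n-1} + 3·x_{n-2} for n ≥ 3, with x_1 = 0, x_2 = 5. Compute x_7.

9500

Step forward from the initial values:
x_3 = 20;  x_4 = 95;  x_5 = 440;  x_6 = 2045;  x_7 = 9500.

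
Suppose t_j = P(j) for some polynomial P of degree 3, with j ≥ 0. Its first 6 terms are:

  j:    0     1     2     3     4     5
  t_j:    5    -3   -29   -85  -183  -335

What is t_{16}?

1st diffs: -8, -26, -56, -98, -152.
2nd diffs: -18, -30, -42, -54.
3rd diffs: -12, -12, -12 (constant).
So t_j = -2j^3 - 3j^2 - 3j + 5.
Evaluating at j = 16 gives t_{16} = -9003.

-9003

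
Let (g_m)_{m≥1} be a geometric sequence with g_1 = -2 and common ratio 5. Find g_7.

-31250

g_m = (-2)·5^(m-1).
g_7 = (-2)·5^6 = -31250.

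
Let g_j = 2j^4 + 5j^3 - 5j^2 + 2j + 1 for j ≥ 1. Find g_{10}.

24521

g_{10} = 2·10^4 + 5·10^3 - 5·10^2 + 2·10 + 1 = 24521.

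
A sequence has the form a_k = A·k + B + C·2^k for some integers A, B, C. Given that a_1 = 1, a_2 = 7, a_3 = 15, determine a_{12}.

The three given values yield: A + B + 2C = 1; 2A + B + 4C = 7; 3A + B + 8C = 15.
Subtracting the first from the second: A + 2C = 6.
Subtracting the second from the third: A + 4C = 8.
Solving: C = 1, A = 4, then B = -5.
Therefore a_{12} = 48 + (-5) + 1·4096 = 4139.

4139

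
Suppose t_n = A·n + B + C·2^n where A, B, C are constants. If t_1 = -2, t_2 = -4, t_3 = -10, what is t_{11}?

Plug in n = 1, 2, 3: A + B + 2C = -2; 2A + B + 4C = -4; 3A + B + 8C = -10.
Subtracting the first from the second: A + 2C = -2.
Subtracting the second from the third: A + 4C = -6.
Solving: C = -2, A = 2, then B = 0.
So t_n = 2·n + 0 + (-2)·2^n; at n=11 this is -4074.

-4074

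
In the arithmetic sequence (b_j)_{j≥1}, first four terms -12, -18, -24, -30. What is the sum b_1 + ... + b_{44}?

Common difference d = -6.
b_j = -12 + (j - 1)·(-6).
b_{44} = -270; S = 44·(-12 + (-270))/2 = -6204.

-6204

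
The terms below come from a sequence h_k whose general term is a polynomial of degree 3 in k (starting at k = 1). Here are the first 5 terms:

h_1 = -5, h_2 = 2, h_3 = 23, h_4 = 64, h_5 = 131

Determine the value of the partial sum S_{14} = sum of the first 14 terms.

11669

1st diffs: 7, 21, 41, 67.
2nd diffs: 14, 20, 26.
3rd diffs: 6, 6 (constant).
Newton forward-difference form: h_k = -5 + 7·C(k-1,1) + 14·C(k-1,2) + 6·C(k-1,3).
Continuing: …, 230, 367, 548, 779, …, h_{14} = 2894.
Summing k = 1..14 (14 terms) gives 11669.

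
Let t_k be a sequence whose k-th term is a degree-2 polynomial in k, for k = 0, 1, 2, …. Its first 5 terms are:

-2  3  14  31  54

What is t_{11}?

1st diffs: 5, 11, 17, 23.
2nd diffs: 6, 6, 6 (constant).
Newton forward-difference form: t_k = -2 + 5·C(k,1) + 6·C(k,2).
At k = 11: k = 11, so t_{11} = -2 + 55 + 330 = 383.

383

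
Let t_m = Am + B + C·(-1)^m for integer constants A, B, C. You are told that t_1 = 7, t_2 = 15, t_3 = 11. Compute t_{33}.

Plug in m = 1, 2, 3: A + B - C = 7; 2A + B + C = 15; 3A + B - C = 11.
Subtracting the first from the second: A + 2C = 8.
Subtracting the second from the third: A - 2C = -4.
Solving: C = 3, A = 2, then B = 8.
Therefore t_{33} = 66 + 8 + 3·(-1) = 71.

71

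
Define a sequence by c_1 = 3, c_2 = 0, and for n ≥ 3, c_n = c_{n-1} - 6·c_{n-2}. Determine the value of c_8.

c_3 = -18; c_4 = -18; c_5 = 90; c_6 = 198; c_7 = -342; c_8 = -1530.

-1530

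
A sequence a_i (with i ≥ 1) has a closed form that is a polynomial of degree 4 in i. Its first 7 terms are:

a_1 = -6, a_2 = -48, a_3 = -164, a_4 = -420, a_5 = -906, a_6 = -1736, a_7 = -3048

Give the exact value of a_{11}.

-16716

1st diffs: -42, -116, -256, -486, -830, -1312.
2nd diffs: -74, -140, -230, -344, -482.
3rd diffs: -66, -90, -114, -138.
4th diffs: -24, -24, -24 (constant).
So a_i = -i^4 - i^3 - 6i^2 - 2i + 4.
Evaluating at i = 11 gives a_{11} = -16716.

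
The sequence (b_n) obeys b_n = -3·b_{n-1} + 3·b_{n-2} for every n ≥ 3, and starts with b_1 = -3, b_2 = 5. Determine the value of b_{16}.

773369127

Step forward from the initial values:
b_3 = -24, b_4 = 87, b_5 = -333, …, b_{13} = -14191443, b_{14} = 53803845, b_{15} = -203985864, b_{16} = 773369127.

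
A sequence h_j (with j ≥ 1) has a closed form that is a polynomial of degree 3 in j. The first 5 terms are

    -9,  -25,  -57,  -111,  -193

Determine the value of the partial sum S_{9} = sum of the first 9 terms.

1st diffs: -16, -32, -54, -82.
2nd diffs: -16, -22, -28.
3rd diffs: -6, -6 (constant).
Newton forward-difference form: h_j = -9 + (-16)·C(j-1,1) + (-16)·C(j-1,2) + (-6)·C(j-1,3).
Continuing: -309, -465, -667, -921.
Summing j = 1..9 (9 terms) gives -2757.

-2757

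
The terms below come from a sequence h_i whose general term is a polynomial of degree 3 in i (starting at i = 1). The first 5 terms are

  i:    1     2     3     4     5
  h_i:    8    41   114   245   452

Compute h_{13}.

1st diffs: 33, 73, 131, 207.
2nd diffs: 40, 58, 76.
3rd diffs: 18, 18 (constant).
Newton forward-difference form: h_i = 8 + 33·C(i-1,1) + 40·C(i-1,2) + 18·C(i-1,3).
At i = 13: i-1 = 12, so h_{13} = 8 + 396 + 2640 + 3960 = 7004.

7004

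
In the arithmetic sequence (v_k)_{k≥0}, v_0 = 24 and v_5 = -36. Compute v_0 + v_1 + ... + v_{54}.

-16500

Common difference d = (-36 - 24) / (5 - 0) = -12.
v_k = 24 + (k - 0)·(-12).
v_{54} = -624; S = 55·(24 + (-624))/2 = -16500.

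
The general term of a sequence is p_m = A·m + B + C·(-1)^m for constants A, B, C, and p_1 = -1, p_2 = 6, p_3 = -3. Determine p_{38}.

-30

Plug in m = 1, 2, 3: A + B - C = -1; 2A + B + C = 6; 3A + B - C = -3.
Subtracting the first from the second: A + 2C = 7.
Subtracting the second from the third: A - 2C = -9.
Solving: C = 4, A = -1, then B = 4.
Hence p_{38} = -1·38 + 4 + 4·1 = -30.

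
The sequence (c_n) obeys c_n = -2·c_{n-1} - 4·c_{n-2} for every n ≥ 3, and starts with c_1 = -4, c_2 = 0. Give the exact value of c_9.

Iterate the recurrence:
c_3 = 16, c_4 = -32, c_5 = 0, c_6 = 128, c_7 = -256, c_8 = 0, c_9 = 1024.

1024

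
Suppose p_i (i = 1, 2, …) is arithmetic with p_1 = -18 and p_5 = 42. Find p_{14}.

177

Common difference d = (42 - (-18)) / (5 - 1) = 15.
p_i = -18 + (i - 1)·15.
p_{14} = -18 + 13·15 = 177.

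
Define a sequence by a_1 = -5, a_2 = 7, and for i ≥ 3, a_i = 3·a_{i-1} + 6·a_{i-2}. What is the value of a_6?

63

Applying the relation repeatedly:
a_3 = -9  a_4 = 15  a_5 = -9  a_6 = 63.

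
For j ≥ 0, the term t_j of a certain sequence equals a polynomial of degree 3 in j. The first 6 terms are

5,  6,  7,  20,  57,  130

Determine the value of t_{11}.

1st diffs: 1, 1, 13, 37, 73.
2nd diffs: 0, 12, 24, 36.
3rd diffs: 12, 12, 12 (constant).
Newton forward-difference form: t_j = 5 + 1·C(j,1) + 12·C(j,3).
At j = 11: j = 11, so t_{11} = 5 + 11 + 1980 = 1996.

1996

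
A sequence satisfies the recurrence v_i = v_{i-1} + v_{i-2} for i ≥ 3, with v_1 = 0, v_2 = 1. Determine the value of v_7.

8

Step forward from the initial values:
v_3 = 1, v_4 = 2, v_5 = 3, v_6 = 5, v_7 = 8.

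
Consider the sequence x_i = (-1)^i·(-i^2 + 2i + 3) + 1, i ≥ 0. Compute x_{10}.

(-1)^10 = 1; -i^2 + 2i + 3 at i=10 is -77; so x_{10} = -76.

-76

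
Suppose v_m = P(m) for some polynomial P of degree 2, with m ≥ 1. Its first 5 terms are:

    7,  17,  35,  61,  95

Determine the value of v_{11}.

467

1st diffs: 10, 18, 26, 34.
2nd diffs: 8, 8, 8 (constant).
Newton forward-difference form: v_m = 7 + 10·C(m-1,1) + 8·C(m-1,2).
At m = 11: m-1 = 10, so v_{11} = 7 + 100 + 360 = 467.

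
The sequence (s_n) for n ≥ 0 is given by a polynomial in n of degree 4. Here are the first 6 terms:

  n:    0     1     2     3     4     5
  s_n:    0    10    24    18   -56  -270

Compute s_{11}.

1st diffs: 10, 14, -6, -74, -214.
2nd diffs: 4, -20, -68, -140.
3rd diffs: -24, -48, -72.
4th diffs: -24, -24 (constant).
Newton forward-difference form: s_n = 10·C(n,1) + 4·C(n,2) + (-24)·C(n,3) + (-24)·C(n,4).
At n = 11: n = 11, so s_{11} = 110 + 220 - 3960 - 7920 = -11550.

-11550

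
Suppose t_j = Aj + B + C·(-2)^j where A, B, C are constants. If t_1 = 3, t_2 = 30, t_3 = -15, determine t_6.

282

Write the equations: A + B - 2C = 3; 2A + B + 4C = 30; 3A + B - 8C = -15.
Subtracting the first from the second: A + 6C = 27.
Subtracting the second from the third: A - 12C = -45.
Solving: C = 4, A = 3, then B = 8.
So t_j = 3·j + 8 + 4·(-2)^j; at j=6 this is 282.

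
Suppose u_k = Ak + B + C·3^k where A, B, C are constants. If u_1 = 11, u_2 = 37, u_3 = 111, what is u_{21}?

Write the equations: A + B + 3C = 11; 2A + B + 9C = 37; 3A + B + 27C = 111.
Subtracting the first from the second: A + 6C = 26.
Subtracting the second from the third: A + 18C = 74.
Solving: C = 4, A = 2, then B = -3.
Therefore u_{21} = 42 + (-3) + 4·10460353203 = 41841412851.

41841412851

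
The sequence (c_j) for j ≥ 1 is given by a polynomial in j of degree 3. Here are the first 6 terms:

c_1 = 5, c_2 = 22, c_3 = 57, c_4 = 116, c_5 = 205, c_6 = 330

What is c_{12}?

1st diffs: 17, 35, 59, 89, 125.
2nd diffs: 18, 24, 30, 36.
3rd diffs: 6, 6, 6 (constant).
Newton forward-difference form: c_j = 5 + 17·C(j-1,1) + 18·C(j-1,2) + 6·C(j-1,3).
At j = 12: j-1 = 11, so c_{12} = 5 + 187 + 990 + 990 = 2172.

2172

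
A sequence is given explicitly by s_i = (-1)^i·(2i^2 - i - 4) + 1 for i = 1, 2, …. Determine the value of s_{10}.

187

(-1)^10 = 1; 2i^2 - i - 4 at i=10 is 186; so s_{10} = 187.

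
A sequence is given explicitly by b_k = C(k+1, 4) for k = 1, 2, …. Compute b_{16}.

2380

C(17, 4) = 2380, so b_{16} = 2380.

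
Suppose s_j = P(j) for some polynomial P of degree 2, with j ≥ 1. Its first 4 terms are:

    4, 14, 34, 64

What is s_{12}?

664

1st diffs: 10, 20, 30.
2nd diffs: 10, 10 (constant).
Newton forward-difference form: s_j = 4 + 10·C(j-1,1) + 10·C(j-1,2).
At j = 12: j-1 = 11, so s_{12} = 4 + 110 + 550 = 664.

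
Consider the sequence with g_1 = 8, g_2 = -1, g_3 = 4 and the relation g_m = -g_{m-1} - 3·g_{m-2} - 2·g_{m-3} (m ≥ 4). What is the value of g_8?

Compute successive terms:
g_4 = -17; g_5 = 7; g_6 = 36; g_7 = -23; g_8 = -99.

-99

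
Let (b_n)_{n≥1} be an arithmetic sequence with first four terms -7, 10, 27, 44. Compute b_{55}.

Common difference d = 17.
b_n = -7 + (n - 1)·17.
b_{55} = -7 + 54·17 = 911.

911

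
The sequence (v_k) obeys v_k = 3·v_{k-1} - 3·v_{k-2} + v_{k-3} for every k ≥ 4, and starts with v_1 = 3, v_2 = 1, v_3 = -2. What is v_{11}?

Iterate the recurrence:
v_4 = -6  v_5 = -11  v_6 = -17  v_7 = -24  v_8 = -32  v_9 = -41  v_{10} = -51  v_{11} = -62.

-62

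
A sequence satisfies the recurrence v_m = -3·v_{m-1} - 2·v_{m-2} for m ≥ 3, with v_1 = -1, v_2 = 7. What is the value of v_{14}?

49147

Compute successive terms:
v_3 = -19, v_4 = 43, v_5 = -91, …, v_{11} = -6139, v_{12} = 12283, v_{13} = -24571, v_{14} = 49147.
(Characteristic roots are -1 and -2.)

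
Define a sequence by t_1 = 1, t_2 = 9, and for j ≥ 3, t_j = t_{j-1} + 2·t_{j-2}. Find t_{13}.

Applying the relation repeatedly:
t_3 = 11  t_4 = 29  t_5 = 51  …  t_{10} = 1709  t_{11} = 3411  t_{12} = 6829  t_{13} = 13651.
(Characteristic roots are 2 and -1.)

13651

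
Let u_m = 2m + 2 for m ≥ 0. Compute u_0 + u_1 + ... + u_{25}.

Over m = 0..25: Σm = 325.
Total = (2)·325 + (2)·26 = 702.

702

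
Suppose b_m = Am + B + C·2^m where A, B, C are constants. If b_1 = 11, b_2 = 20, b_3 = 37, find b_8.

At m = 1, 2, 3: A + B + 2C = 11; 2A + B + 4C = 20; 3A + B + 8C = 37.
Subtracting the first from the second: A + 2C = 9.
Subtracting the second from the third: A + 4C = 17.
Solving: C = 4, A = 1, then B = 2.
Therefore b_8 = 8 + 2 + 4·256 = 1034.

1034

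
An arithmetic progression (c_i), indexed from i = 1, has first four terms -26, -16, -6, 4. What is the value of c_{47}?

434

Common difference d = 10.
c_i = -26 + (i - 1)·10.
c_{47} = -26 + 46·10 = 434.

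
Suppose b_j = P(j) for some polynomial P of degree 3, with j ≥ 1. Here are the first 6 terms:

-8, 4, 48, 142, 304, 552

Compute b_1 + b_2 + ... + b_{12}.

1st diffs: 12, 44, 94, 162, 248.
2nd diffs: 32, 50, 68, 86.
3rd diffs: 18, 18, 18 (constant).
Newton forward-difference form: b_j = -8 + 12·C(j-1,1) + 32·C(j-1,2) + 18·C(j-1,3).
Continuing: …, 904, 1378, 1992, 2764, …, b_{12} = 4854.
Summing j = 1..12 (12 terms) gives 16646.

16646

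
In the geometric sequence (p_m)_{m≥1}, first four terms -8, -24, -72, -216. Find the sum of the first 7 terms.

Common ratio r = 3.
p_m = (-8)·3^(m-1).
S = (-8)·(3^7 - 1)/(3 - 1) = (-8)·(2187 - 1)/(2) = -8744.

-8744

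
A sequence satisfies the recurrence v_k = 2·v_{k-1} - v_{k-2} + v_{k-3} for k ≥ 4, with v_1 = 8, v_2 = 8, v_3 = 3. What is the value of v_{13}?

Applying the relation repeatedly:
v_4 = 6, v_5 = 17, v_6 = 31, v_7 = 51, v_8 = 88, v_9 = 156, v_{10} = 275, v_{11} = 482, v_{12} = 845, v_{13} = 1483.

1483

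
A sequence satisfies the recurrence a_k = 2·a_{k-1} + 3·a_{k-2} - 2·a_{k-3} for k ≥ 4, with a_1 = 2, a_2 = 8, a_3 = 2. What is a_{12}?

65368

Step forward from the initial values:
a_4 = 24;  a_5 = 38;  a_6 = 144;  a_7 = 354;  a_8 = 1064;  a_9 = 2902;  a_{10} = 8288;  a_{11} = 23154;  a_{12} = 65368.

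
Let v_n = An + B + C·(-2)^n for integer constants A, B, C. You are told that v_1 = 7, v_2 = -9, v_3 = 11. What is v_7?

At n = 1, 2, 3: A + B - 2C = 7; 2A + B + 4C = -9; 3A + B - 8C = 11.
Subtracting the first from the second: A + 6C = -16.
Subtracting the second from the third: A - 12C = 20.
Solving: C = -2, A = -4, then B = 7.
So v_n = -4·n + 7 + (-2)·(-2)^n; at n=7 this is 235.

235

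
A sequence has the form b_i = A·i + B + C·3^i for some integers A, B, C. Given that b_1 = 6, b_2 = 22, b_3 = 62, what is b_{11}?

354334

The three given values yield: A + B + 3C = 6; 2A + B + 9C = 22; 3A + B + 27C = 62.
Subtracting the first from the second: A + 6C = 16.
Subtracting the second from the third: A + 18C = 40.
Solving: C = 2, A = 4, then B = -4.
So b_i = 4·i + (-4) + 2·3^i; at i=11 this is 354334.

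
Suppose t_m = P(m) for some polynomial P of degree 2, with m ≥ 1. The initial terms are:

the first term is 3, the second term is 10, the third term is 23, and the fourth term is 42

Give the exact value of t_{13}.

1st diffs: 7, 13, 19.
2nd diffs: 6, 6 (constant).
Newton forward-difference form: t_m = 3 + 7·C(m-1,1) + 6·C(m-1,2).
At m = 13: m-1 = 12, so t_{13} = 3 + 84 + 396 = 483.

483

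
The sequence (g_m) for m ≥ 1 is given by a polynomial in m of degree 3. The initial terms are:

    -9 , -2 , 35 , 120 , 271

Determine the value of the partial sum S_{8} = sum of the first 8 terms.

1st diffs: 7, 37, 85, 151.
2nd diffs: 30, 48, 66.
3rd diffs: 18, 18 (constant).
Newton forward-difference form: g_m = -9 + 7·C(m-1,1) + 30·C(m-1,2) + 18·C(m-1,3).
Continuing: 506, 843, 1300.
Summing m = 1..8 (8 terms) gives 3064.

3064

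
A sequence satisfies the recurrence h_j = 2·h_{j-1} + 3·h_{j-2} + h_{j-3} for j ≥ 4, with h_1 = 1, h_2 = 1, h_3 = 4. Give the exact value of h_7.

351

h_4 = 12, h_5 = 37, h_6 = 114, h_7 = 351.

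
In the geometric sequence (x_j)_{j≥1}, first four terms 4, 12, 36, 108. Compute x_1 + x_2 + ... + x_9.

39364

Common ratio r = 3.
x_j = 4·3^(j-1).
S = 4·(3^9 - 1)/(3 - 1) = 4·(19683 - 1)/(2) = 39364.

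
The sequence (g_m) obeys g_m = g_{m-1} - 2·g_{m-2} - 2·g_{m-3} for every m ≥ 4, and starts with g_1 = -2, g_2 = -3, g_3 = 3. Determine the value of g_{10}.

Compute successive terms:
g_4 = 13; g_5 = 13; g_6 = -19; g_7 = -71; g_8 = -59; g_9 = 121; g_{10} = 381.

381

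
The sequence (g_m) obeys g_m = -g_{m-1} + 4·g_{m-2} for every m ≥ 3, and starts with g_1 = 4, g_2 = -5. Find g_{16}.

-3657721

Applying the relation repeatedly:
g_3 = 21;  g_4 = -41;  g_5 = 125;  …;  g_{13} = 217949;  g_{14} = -557185;  g_{15} = 1428981;  g_{16} = -3657721.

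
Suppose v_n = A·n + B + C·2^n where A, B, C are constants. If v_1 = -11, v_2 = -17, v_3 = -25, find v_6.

Write the equations: A + B + 2C = -11; 2A + B + 4C = -17; 3A + B + 8C = -25.
Subtracting the first from the second: A + 2C = -6.
Subtracting the second from the third: A + 4C = -8.
Solving: C = -1, A = -4, then B = -5.
Hence v_6 = -4·6 + (-5) + (-1)·64 = -93.

-93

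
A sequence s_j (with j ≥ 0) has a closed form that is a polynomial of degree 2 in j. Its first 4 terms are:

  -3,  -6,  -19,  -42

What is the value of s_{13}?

-822

1st diffs: -3, -13, -23.
2nd diffs: -10, -10 (constant).
So s_j = -5j^2 + 2j - 3.
Evaluating at j = 13 gives s_{13} = -822.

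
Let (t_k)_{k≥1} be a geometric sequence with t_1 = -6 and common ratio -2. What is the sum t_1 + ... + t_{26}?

t_k = (-6)·(-2)^(k-1).
S = (-6)·((-2)^26 - 1)/(-2 - 1) = (-6)·(67108864 - 1)/(-3) = 134217726.

134217726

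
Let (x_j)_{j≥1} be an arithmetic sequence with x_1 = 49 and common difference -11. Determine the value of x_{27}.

-237

x_j = 49 + (j - 1)·(-11).
x_{27} = 49 + 26·(-11) = -237.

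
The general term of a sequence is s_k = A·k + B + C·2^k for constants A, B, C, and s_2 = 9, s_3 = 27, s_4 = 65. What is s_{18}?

1310677

Plug in k = 2, 3, 4: 2A + B + 4C = 9; 3A + B + 8C = 27; 4A + B + 16C = 65.
Subtracting the first from the second: A + 4C = 18.
Subtracting the second from the third: A + 8C = 38.
Solving: C = 5, A = -2, then B = -7.
Hence s_{18} = -2·18 + (-7) + 5·262144 = 1310677.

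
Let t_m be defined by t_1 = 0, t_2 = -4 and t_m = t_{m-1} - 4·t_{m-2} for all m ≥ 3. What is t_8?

-52

Applying the relation repeatedly:
t_3 = -4, t_4 = 12, t_5 = 28, t_6 = -20, t_7 = -132, t_8 = -52.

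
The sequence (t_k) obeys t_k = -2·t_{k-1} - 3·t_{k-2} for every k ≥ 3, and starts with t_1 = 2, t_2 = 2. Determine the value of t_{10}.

482

Compute successive terms:
t_3 = -10, t_4 = 14, t_5 = 2, t_6 = -46, t_7 = 86, t_8 = -34, t_9 = -190, t_{10} = 482.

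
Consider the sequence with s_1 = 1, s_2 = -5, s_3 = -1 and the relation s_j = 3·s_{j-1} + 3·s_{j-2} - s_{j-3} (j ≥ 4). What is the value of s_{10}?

-42229

Compute successive terms:
s_4 = -19; s_5 = -55; s_6 = -221; s_7 = -809; s_8 = -3035; s_9 = -11311; s_{10} = -42229.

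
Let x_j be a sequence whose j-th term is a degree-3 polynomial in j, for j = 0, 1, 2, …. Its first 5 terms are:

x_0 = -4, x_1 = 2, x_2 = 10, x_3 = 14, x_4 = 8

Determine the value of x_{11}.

-818

1st diffs: 6, 8, 4, -6.
2nd diffs: 2, -4, -10.
3rd diffs: -6, -6 (constant).
Newton forward-difference form: x_j = -4 + 6·C(j,1) + 2·C(j,2) + (-6)·C(j,3).
At j = 11: j = 11, so x_{11} = -4 + 66 + 110 - 990 = -818.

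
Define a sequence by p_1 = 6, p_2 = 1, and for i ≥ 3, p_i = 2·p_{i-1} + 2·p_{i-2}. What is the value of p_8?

1768

p_3 = 14; p_4 = 30; p_5 = 88; p_6 = 236; p_7 = 648; p_8 = 1768.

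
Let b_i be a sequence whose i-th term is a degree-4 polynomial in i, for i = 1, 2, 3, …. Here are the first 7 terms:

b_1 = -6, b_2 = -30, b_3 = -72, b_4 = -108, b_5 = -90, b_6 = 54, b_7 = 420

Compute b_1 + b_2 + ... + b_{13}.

1st diffs: -24, -42, -36, 18, 144, 366.
2nd diffs: -18, 6, 54, 126, 222.
3rd diffs: 24, 48, 72, 96.
4th diffs: 24, 24, 24 (constant).
Newton forward-difference form: b_i = -6 + (-24)·C(i-1,1) + (-18)·C(i-1,2) + 24·C(i-1,3) + 24·C(i-1,4).
Continuing: …, 1128, 2322, 4170, 6864, …, b_{13} = 15678.
Summing i = 1..13 (13 terms) gives 40950.

40950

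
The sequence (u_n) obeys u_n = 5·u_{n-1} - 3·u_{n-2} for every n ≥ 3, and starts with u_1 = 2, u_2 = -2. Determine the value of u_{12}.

-8811164

Compute successive terms:
u_3 = -16;  u_4 = -74;  u_5 = -322;  u_6 = -1388;  u_7 = -5974;  u_8 = -25706;  u_9 = -110608;  u_{10} = -475922;  u_{11} = -2047786;  u_{12} = -8811164.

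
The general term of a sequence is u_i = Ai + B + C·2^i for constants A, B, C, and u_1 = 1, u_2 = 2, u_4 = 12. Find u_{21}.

2097131

The three given values yield: A + B + 2C = 1; 2A + B + 4C = 2; 4A + B + 16C = 12.
Subtracting the first from the second: A + 2C = 1.
Subtracting the second from the third: 2A + 12C = 10.
Solving: C = 1, A = -1, then B = 0.
So u_i = -1·i + 0 + 1·2^i; at i=21 this is 2097131.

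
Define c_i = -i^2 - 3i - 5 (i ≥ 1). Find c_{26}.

-759

c_{26} = -1·26^2 - 3·26 - 5 = -759.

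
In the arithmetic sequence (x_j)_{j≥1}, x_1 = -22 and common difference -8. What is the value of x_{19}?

-166

x_j = -22 + (j - 1)·(-8).
x_{19} = -22 + 18·(-8) = -166.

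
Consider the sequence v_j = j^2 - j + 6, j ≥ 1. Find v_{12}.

138

v_{12} = 1·12^2 - 1·12 + 6 = 138.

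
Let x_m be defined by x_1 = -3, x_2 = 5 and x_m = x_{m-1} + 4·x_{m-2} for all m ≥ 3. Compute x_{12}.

Compute successive terms:
x_3 = -7; x_4 = 13; x_5 = -15; x_6 = 37; x_7 = -23; x_8 = 125; x_9 = 33; x_{10} = 533; x_{11} = 665; x_{12} = 2797.

2797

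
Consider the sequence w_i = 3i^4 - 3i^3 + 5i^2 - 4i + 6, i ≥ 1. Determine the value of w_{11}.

w_{11} = 3·11^4 - 3·11^3 + 5·11^2 - 4·11 + 6 = 40497.

40497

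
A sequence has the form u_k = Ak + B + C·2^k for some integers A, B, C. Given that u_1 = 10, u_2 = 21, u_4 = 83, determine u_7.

Write the equations: A + B + 2C = 10; 2A + B + 4C = 21; 4A + B + 16C = 83.
Subtracting the first from the second: A + 2C = 11.
Subtracting the second from the third: 2A + 12C = 62.
Solving: C = 5, A = 1, then B = -1.
Hence u_7 = 1·7 + (-1) + 5·128 = 646.

646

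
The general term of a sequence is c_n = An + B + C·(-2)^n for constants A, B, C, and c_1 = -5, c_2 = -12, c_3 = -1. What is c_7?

115

Plug in n = 1, 2, 3: A + B - 2C = -5; 2A + B + 4C = -12; 3A + B - 8C = -1.
Subtracting the first from the second: A + 6C = -7.
Subtracting the second from the third: A - 12C = 11.
Solving: C = -1, A = -1, then B = -6.
So c_n = -1·n + (-6) + (-1)·(-2)^n; at n=7 this is 115.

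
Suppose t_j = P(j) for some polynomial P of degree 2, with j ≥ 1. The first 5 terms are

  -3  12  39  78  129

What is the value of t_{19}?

2103

1st diffs: 15, 27, 39, 51.
2nd diffs: 12, 12, 12 (constant).
So t_j = 6j^2 - 3j - 6.
Evaluating at j = 19 gives t_{19} = 2103.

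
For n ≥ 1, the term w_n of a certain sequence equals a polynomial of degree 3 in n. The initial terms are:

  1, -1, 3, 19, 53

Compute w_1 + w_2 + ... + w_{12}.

4170

1st diffs: -2, 4, 16, 34.
2nd diffs: 6, 12, 18.
3rd diffs: 6, 6 (constant).
Newton forward-difference form: w_n = 1 + (-2)·C(n-1,1) + 6·C(n-1,2) + 6·C(n-1,3).
Continuing: …, 111, 199, 323, 489, …, w_{12} = 1299.
Summing n = 1..12 (12 terms) gives 4170.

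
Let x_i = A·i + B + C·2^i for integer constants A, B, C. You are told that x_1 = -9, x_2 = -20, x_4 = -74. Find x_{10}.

-4124

Plug in i = 1, 2, 4: A + B + 2C = -9; 2A + B + 4C = -20; 4A + B + 16C = -74.
Subtracting the first from the second: A + 2C = -11.
Subtracting the second from the third: 2A + 12C = -54.
Solving: C = -4, A = -3, then B = 2.
Hence x_{10} = -3·10 + 2 + (-4)·1024 = -4124.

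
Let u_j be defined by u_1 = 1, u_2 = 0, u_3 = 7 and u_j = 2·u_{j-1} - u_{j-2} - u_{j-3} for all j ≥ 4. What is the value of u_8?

-29

Iterate the recurrence:
u_4 = 13;  u_5 = 19;  u_6 = 18;  u_7 = 4;  u_8 = -29.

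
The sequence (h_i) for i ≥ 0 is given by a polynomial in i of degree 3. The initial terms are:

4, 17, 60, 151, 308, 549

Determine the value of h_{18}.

19516

1st diffs: 13, 43, 91, 157, 241.
2nd diffs: 30, 48, 66, 84.
3rd diffs: 18, 18, 18 (constant).
Newton forward-difference form: h_i = 4 + 13·C(i,1) + 30·C(i,2) + 18·C(i,3).
At i = 18: i = 18, so h_{18} = 4 + 234 + 4590 + 14688 = 19516.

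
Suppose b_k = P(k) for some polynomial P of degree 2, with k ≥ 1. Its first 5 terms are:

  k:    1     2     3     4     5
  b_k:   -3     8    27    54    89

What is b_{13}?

657

1st diffs: 11, 19, 27, 35.
2nd diffs: 8, 8, 8 (constant).
Newton forward-difference form: b_k = -3 + 11·C(k-1,1) + 8·C(k-1,2).
At k = 13: k-1 = 12, so b_{13} = -3 + 132 + 528 = 657.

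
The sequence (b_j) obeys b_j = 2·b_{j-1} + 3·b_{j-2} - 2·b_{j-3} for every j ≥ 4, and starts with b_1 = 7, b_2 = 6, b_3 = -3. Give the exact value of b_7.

-171

Compute successive terms:
b_4 = -2, b_5 = -25, b_6 = -50, b_7 = -171.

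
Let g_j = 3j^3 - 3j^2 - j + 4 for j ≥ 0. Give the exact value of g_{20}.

g_{20} = 3·20^3 - 3·20^2 - 1·20 + 4 = 22784.

22784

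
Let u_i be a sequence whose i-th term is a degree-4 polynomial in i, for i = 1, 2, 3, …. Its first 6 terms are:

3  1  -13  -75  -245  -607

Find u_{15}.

-38245

1st diffs: -2, -14, -62, -170, -362.
2nd diffs: -12, -48, -108, -192.
3rd diffs: -36, -60, -84.
4th diffs: -24, -24 (constant).
Newton forward-difference form: u_i = 3 + (-2)·C(i-1,1) + (-12)·C(i-1,2) + (-36)·C(i-1,3) + (-24)·C(i-1,4).
At i = 15: i-1 = 14, so u_{15} = 3 - 28 - 1092 - 13104 - 24024 = -38245.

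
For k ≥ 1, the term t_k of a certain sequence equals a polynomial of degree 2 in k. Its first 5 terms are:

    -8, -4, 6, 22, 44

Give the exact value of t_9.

192

1st diffs: 4, 10, 16, 22.
2nd diffs: 6, 6, 6 (constant).
Newton forward-difference form: t_k = -8 + 4·C(k-1,1) + 6·C(k-1,2).
At k = 9: k-1 = 8, so t_9 = -8 + 32 + 168 = 192.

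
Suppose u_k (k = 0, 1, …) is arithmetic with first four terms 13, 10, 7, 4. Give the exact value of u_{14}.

-29

Common difference d = -3.
u_k = 13 + (k - 0)·(-3).
u_{14} = 13 + 14·(-3) = -29.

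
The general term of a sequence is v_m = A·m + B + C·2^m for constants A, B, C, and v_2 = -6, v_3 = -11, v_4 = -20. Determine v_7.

-135

The three given values yield: 2A + B + 4C = -6; 3A + B + 8C = -11; 4A + B + 16C = -20.
Subtracting the first from the second: A + 4C = -5.
Subtracting the second from the third: A + 8C = -9.
Solving: C = -1, A = -1, then B = 0.
So v_m = -1·m + 0 + (-1)·2^m; at m=7 this is -135.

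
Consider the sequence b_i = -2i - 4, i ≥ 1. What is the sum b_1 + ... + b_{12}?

Over i = 1..12: Σi = 78.
Total = (-2)·78 + (-4)·12 = -204.

-204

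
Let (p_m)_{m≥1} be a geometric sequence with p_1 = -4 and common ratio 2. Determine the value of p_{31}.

-4294967296

p_m = (-4)·2^(m-1).
p_{31} = (-4)·2^30 = -4294967296.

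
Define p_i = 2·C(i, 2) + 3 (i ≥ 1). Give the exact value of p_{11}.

113

C(11, 2) = 55, so p_{11} = 113.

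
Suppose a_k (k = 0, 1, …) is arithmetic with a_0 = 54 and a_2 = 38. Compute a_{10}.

Common difference d = (38 - 54) / (2 - 0) = -8.
a_k = 54 + (k - 0)·(-8).
a_{10} = 54 + 10·(-8) = -26.

-26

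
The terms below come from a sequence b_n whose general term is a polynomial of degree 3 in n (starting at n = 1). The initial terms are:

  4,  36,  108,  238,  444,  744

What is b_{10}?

1st diffs: 32, 72, 130, 206, 300.
2nd diffs: 40, 58, 76, 94.
3rd diffs: 18, 18, 18 (constant).
Newton forward-difference form: b_n = 4 + 32·C(n-1,1) + 40·C(n-1,2) + 18·C(n-1,3).
At n = 10: n-1 = 9, so b_{10} = 4 + 288 + 1440 + 1512 = 3244.

3244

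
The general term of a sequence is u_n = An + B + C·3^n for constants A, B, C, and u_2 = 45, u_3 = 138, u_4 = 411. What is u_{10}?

295269

Write the equations: 2A + B + 9C = 45; 3A + B + 27C = 138; 4A + B + 81C = 411.
Subtracting the first from the second: A + 18C = 93.
Subtracting the second from the third: A + 54C = 273.
Solving: C = 5, A = 3, then B = -6.
So u_n = 3·n + (-6) + 5·3^n; at n=10 this is 295269.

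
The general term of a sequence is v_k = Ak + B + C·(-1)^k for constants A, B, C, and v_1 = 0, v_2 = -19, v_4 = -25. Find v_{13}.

The three given values yield: A + B - C = 0; 2A + B + C = -19; 4A + B + C = -25.
Subtracting the first from the second: A + 2C = -19.
Subtracting the second from the third: 2A = -6.
Solving: C = -8, A = -3, then B = -5.
Therefore v_{13} = -39 + (-5) + (-8)·(-1) = -36.

-36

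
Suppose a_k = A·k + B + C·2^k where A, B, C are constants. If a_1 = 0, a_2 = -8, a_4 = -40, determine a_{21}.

The three given values yield: A + B + 2C = 0; 2A + B + 4C = -8; 4A + B + 16C = -40.
Subtracting the first from the second: A + 2C = -8.
Subtracting the second from the third: 2A + 12C = -32.
Solving: C = -2, A = -4, then B = 8.
Therefore a_{21} = -84 + 8 + (-2)·2097152 = -4194380.

-4194380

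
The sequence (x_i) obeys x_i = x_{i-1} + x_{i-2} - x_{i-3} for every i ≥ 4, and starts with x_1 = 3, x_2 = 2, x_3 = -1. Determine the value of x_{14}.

-22

Step forward from the initial values:
x_4 = -2; x_5 = -5; x_6 = -6; …; x_{11} = -17; x_{12} = -18; x_{13} = -21; x_{14} = -22.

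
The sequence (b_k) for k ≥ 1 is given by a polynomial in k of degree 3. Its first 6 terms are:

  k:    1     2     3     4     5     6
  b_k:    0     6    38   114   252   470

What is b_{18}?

1st diffs: 6, 32, 76, 138, 218.
2nd diffs: 26, 44, 62, 80.
3rd diffs: 18, 18, 18 (constant).
Newton forward-difference form: b_k = 6·C(k-1,1) + 26·C(k-1,2) + 18·C(k-1,3).
At k = 18: k-1 = 17, so b_{18} = 102 + 3536 + 12240 = 15878.

15878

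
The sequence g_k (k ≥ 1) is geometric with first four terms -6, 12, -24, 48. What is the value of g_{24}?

Common ratio r = -2.
g_k = (-6)·(-2)^(k-1).
g_{24} = (-6)·(-2)^23 = 50331648.

50331648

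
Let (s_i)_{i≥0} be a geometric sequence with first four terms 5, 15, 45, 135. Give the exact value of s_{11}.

Common ratio r = 3.
s_i = 5·3^(i-0).
s_{11} = 5·3^11 = 885735.

885735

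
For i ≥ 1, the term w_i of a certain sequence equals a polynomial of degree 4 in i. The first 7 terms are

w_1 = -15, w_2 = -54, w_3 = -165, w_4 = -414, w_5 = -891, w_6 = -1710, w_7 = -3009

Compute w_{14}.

-42174

1st diffs: -39, -111, -249, -477, -819, -1299.
2nd diffs: -72, -138, -228, -342, -480.
3rd diffs: -66, -90, -114, -138.
4th diffs: -24, -24, -24 (constant).
So w_i = -i^4 - i^3 - 5i^2 - 2i - 6.
Evaluating at i = 14 gives w_{14} = -42174.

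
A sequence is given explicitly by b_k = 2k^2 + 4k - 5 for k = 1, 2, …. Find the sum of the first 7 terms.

Over k = 1..7: Σk = 28, Σk² = 140.
Total = (2)·140 + (4)·28 + (-5)·7 = 357.

357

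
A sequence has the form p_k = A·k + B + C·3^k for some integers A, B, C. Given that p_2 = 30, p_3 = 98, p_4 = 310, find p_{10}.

236158

Plug in k = 2, 3, 4: 2A + B + 9C = 30; 3A + B + 27C = 98; 4A + B + 81C = 310.
Subtracting the first from the second: A + 18C = 68.
Subtracting the second from the third: A + 54C = 212.
Solving: C = 4, A = -4, then B = 2.
So p_k = -4·k + 2 + 4·3^k; at k=10 this is 236158.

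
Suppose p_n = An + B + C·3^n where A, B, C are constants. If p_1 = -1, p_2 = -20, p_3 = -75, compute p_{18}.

-1162261476

At n = 1, 2, 3: A + B + 3C = -1; 2A + B + 9C = -20; 3A + B + 27C = -75.
Subtracting the first from the second: A + 6C = -19.
Subtracting the second from the third: A + 18C = -55.
Solving: C = -3, A = -1, then B = 9.
So p_n = -1·n + 9 + (-3)·3^n; at n=18 this is -1162261476.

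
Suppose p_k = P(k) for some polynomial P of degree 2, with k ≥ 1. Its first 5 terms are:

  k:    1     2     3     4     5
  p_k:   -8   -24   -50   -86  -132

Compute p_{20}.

1st diffs: -16, -26, -36, -46.
2nd diffs: -10, -10, -10 (constant).
So p_k = -5k^2 - k - 2.
Evaluating at k = 20 gives p_{20} = -2022.

-2022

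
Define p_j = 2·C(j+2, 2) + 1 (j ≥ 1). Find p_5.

43

C(7, 2) = 21, so p_5 = 43.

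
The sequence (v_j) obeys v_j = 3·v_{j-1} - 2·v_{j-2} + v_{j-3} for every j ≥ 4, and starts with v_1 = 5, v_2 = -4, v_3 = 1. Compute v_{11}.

6326

Iterate the recurrence:
v_4 = 16, v_5 = 42, v_6 = 95, v_7 = 217, v_8 = 503, v_9 = 1170, v_{10} = 2721, v_{11} = 6326.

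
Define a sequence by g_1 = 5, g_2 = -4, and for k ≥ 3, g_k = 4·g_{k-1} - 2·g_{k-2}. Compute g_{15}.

-71645824

Iterate the recurrence:
g_3 = -26, g_4 = -96, g_5 = -332, …, g_{12} = -1800192, g_{13} = -6146240, g_{14} = -20984576, g_{15} = -71645824.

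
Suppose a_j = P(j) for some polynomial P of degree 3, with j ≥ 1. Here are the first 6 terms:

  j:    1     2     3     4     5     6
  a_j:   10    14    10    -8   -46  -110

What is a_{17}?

-4246

1st diffs: 4, -4, -18, -38, -64.
2nd diffs: -8, -14, -20, -26.
3rd diffs: -6, -6, -6 (constant).
Newton forward-difference form: a_j = 10 + 4·C(j-1,1) + (-8)·C(j-1,2) + (-6)·C(j-1,3).
At j = 17: j-1 = 16, so a_{17} = 10 + 64 - 960 - 3360 = -4246.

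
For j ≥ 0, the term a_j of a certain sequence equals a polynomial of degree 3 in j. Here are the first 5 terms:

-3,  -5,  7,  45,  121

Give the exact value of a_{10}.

2047

1st diffs: -2, 12, 38, 76.
2nd diffs: 14, 26, 38.
3rd diffs: 12, 12 (constant).
Newton forward-difference form: a_j = -3 + (-2)·C(j,1) + 14·C(j,2) + 12·C(j,3).
At j = 10: j = 10, so a_{10} = -3 - 20 + 630 + 1440 = 2047.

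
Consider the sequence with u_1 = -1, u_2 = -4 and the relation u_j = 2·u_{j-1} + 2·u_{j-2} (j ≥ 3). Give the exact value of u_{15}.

Iterate the recurrence:
u_3 = -10; u_4 = -28; u_5 = -76; …; u_{12} = -86464; u_{13} = -236224; u_{14} = -645376; u_{15} = -1763200.

-1763200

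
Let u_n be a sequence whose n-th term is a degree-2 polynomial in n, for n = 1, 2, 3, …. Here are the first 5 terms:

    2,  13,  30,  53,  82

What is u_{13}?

1st diffs: 11, 17, 23, 29.
2nd diffs: 6, 6, 6 (constant).
Newton forward-difference form: u_n = 2 + 11·C(n-1,1) + 6·C(n-1,2).
At n = 13: n-1 = 12, so u_{13} = 2 + 132 + 396 = 530.

530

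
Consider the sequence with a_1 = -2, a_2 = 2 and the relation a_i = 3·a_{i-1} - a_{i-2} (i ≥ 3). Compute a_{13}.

a_3 = 8  a_4 = 22  a_5 = 58  …  a_{10} = 7142  a_{11} = 18698  a_{12} = 48952  a_{13} = 128158.

128158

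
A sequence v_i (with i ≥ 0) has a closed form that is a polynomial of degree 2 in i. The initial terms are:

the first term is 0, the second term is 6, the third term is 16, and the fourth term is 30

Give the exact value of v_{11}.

286

1st diffs: 6, 10, 14.
2nd diffs: 4, 4 (constant).
Newton forward-difference form: v_i = 6·C(i,1) + 4·C(i,2).
At i = 11: i = 11, so v_{11} = 66 + 220 = 286.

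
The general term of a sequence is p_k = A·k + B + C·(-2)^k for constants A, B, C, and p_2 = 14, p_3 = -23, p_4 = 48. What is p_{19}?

-1572879

Plug in k = 2, 3, 4: 2A + B + 4C = 14; 3A + B - 8C = -23; 4A + B + 16C = 48.
Subtracting the first from the second: A - 12C = -37.
Subtracting the second from the third: A + 24C = 71.
Solving: C = 3, A = -1, then B = 4.
Therefore p_{19} = -19 + 4 + 3·(-524288) = -1572879.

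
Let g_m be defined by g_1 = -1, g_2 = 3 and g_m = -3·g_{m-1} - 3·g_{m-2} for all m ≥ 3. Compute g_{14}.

Applying the relation repeatedly:
g_3 = -6; g_4 = 9; g_5 = -9; …; g_{11} = 243; g_{12} = 0; g_{13} = -729; g_{14} = 2187.

2187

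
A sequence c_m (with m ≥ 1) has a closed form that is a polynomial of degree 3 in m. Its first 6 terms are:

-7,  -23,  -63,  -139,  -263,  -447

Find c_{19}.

-13759

1st diffs: -16, -40, -76, -124, -184.
2nd diffs: -24, -36, -48, -60.
3rd diffs: -12, -12, -12 (constant).
So c_m = -2m^3 - 2m - 3.
Evaluating at m = 19 gives c_{19} = -13759.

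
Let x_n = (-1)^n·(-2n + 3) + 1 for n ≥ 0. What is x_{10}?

(-1)^10 = 1; -2n + 3 at n=10 is -17; so x_{10} = -16.

-16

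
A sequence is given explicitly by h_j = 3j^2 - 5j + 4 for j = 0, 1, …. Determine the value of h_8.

156

h_8 = 3·8^2 - 5·8 + 4 = 156.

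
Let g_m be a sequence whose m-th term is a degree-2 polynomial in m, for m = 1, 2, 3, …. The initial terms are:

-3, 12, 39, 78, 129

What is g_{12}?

1st diffs: 15, 27, 39, 51.
2nd diffs: 12, 12, 12 (constant).
Newton forward-difference form: g_m = -3 + 15·C(m-1,1) + 12·C(m-1,2).
At m = 12: m-1 = 11, so g_{12} = -3 + 165 + 660 = 822.

822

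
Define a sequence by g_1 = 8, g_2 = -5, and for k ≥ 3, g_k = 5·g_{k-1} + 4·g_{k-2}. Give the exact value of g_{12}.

Iterate the recurrence:
g_3 = 7;  g_4 = 15;  g_5 = 103;  g_6 = 575;  g_7 = 3287;  g_8 = 18735;  g_9 = 106823;  g_{10} = 609055;  g_{11} = 3472567;  g_{12} = 19799055.

19799055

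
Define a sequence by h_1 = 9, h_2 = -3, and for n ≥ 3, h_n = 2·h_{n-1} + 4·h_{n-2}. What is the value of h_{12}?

740352

Step forward from the initial values:
h_3 = 30, h_4 = 48, h_5 = 216, h_6 = 624, h_7 = 2112, h_8 = 6720, h_9 = 21888, h_{10} = 70656, h_{11} = 228864, h_{12} = 740352.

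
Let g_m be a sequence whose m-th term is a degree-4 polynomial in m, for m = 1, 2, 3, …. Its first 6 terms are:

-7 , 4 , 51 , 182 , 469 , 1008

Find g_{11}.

1st diffs: 11, 47, 131, 287, 539.
2nd diffs: 36, 84, 156, 252.
3rd diffs: 48, 72, 96.
4th diffs: 24, 24 (constant).
Newton forward-difference form: g_m = -7 + 11·C(m-1,1) + 36·C(m-1,2) + 48·C(m-1,3) + 24·C(m-1,4).
At m = 11: m-1 = 10, so g_{11} = -7 + 110 + 1620 + 5760 + 5040 = 12523.

12523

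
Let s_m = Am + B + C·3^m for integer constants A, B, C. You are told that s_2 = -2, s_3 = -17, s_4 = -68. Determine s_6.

Write the equations: 2A + B + 9C = -2; 3A + B + 27C = -17; 4A + B + 81C = -68.
Subtracting the first from the second: A + 18C = -15.
Subtracting the second from the third: A + 54C = -51.
Solving: C = -1, A = 3, then B = 1.
Therefore s_6 = 18 + 1 + (-1)·729 = -710.

-710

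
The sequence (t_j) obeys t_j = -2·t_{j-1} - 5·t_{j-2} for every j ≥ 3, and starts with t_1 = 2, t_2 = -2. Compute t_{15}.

-152886

Applying the relation repeatedly:
t_3 = -6  t_4 = 22  t_5 = -14  …  t_{12} = -12938  t_{13} = 23506  t_{14} = 17678  t_{15} = -152886.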